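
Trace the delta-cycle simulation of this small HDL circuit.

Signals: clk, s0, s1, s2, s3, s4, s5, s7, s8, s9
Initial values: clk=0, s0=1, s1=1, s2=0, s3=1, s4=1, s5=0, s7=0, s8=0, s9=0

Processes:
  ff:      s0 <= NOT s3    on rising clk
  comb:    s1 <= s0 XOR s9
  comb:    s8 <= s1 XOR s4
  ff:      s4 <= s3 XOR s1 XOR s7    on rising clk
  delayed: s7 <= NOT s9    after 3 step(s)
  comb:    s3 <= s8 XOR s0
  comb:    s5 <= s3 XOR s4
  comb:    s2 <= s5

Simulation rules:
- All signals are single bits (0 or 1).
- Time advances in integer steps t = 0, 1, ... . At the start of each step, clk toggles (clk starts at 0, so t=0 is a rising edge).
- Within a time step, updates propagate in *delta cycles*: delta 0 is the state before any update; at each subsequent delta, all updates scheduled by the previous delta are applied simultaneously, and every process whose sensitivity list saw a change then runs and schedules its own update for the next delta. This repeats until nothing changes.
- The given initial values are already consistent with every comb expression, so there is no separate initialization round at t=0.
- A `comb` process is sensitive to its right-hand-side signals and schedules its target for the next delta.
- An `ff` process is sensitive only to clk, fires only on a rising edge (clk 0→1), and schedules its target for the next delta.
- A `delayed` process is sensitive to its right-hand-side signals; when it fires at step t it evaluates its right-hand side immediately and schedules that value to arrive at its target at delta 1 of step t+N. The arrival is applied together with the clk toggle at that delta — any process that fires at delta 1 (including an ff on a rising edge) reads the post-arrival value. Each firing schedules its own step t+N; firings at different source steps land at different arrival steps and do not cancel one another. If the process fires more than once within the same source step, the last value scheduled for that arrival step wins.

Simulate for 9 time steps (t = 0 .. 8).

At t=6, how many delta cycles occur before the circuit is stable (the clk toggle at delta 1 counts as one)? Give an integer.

t0.Δ0 s5=0 s3=1 s4=1 s1=1 clk=0 s7=0 s0=1 s9=0 s8=0 s2=0
t0.Δ1 s5=0 s3=1 s4=1 s1=1 clk=1 s7=0 s0=1 s9=0 s8=0 s2=0
t0.Δ2 s5=0 s3=1 s4=0 s1=1 clk=1 s7=0 s0=0 s9=0 s8=0 s2=0
t0.Δ3 s5=1 s3=0 s4=0 s1=0 clk=1 s7=0 s0=0 s9=0 s8=1 s2=0
t0.Δ4 s5=0 s3=1 s4=0 s1=0 clk=1 s7=0 s0=0 s9=0 s8=0 s2=1
t0.Δ5 s5=1 s3=0 s4=0 s1=0 clk=1 s7=0 s0=0 s9=0 s8=0 s2=0
t0.Δ6 s5=0 s3=0 s4=0 s1=0 clk=1 s7=0 s0=0 s9=0 s8=0 s2=1
t0.Δ7 s5=0 s3=0 s4=0 s1=0 clk=1 s7=0 s0=0 s9=0 s8=0 s2=0
t1.Δ0 s5=0 s3=0 s4=0 s1=0 clk=1 s7=0 s0=0 s9=0 s8=0 s2=0
t1.Δ1 s5=0 s3=0 s4=0 s1=0 clk=0 s7=0 s0=0 s9=0 s8=0 s2=0
t2.Δ0 s5=0 s3=0 s4=0 s1=0 clk=0 s7=0 s0=0 s9=0 s8=0 s2=0
t2.Δ1 s5=0 s3=0 s4=0 s1=0 clk=1 s7=0 s0=0 s9=0 s8=0 s2=0
t2.Δ2 s5=0 s3=0 s4=0 s1=0 clk=1 s7=0 s0=1 s9=0 s8=0 s2=0
t2.Δ3 s5=0 s3=1 s4=0 s1=1 clk=1 s7=0 s0=1 s9=0 s8=0 s2=0
t2.Δ4 s5=1 s3=1 s4=0 s1=1 clk=1 s7=0 s0=1 s9=0 s8=1 s2=0
t2.Δ5 s5=1 s3=0 s4=0 s1=1 clk=1 s7=0 s0=1 s9=0 s8=1 s2=1
t2.Δ6 s5=0 s3=0 s4=0 s1=1 clk=1 s7=0 s0=1 s9=0 s8=1 s2=1
t2.Δ7 s5=0 s3=0 s4=0 s1=1 clk=1 s7=0 s0=1 s9=0 s8=1 s2=0
t3.Δ0 s5=0 s3=0 s4=0 s1=1 clk=1 s7=0 s0=1 s9=0 s8=1 s2=0
t3.Δ1 s5=0 s3=0 s4=0 s1=1 clk=0 s7=0 s0=1 s9=0 s8=1 s2=0
t4.Δ0 s5=0 s3=0 s4=0 s1=1 clk=0 s7=0 s0=1 s9=0 s8=1 s2=0
t4.Δ1 s5=0 s3=0 s4=0 s1=1 clk=1 s7=0 s0=1 s9=0 s8=1 s2=0
t4.Δ2 s5=0 s3=0 s4=1 s1=1 clk=1 s7=0 s0=1 s9=0 s8=1 s2=0
t4.Δ3 s5=1 s3=0 s4=1 s1=1 clk=1 s7=0 s0=1 s9=0 s8=0 s2=0
t4.Δ4 s5=1 s3=1 s4=1 s1=1 clk=1 s7=0 s0=1 s9=0 s8=0 s2=1
t4.Δ5 s5=0 s3=1 s4=1 s1=1 clk=1 s7=0 s0=1 s9=0 s8=0 s2=1
t4.Δ6 s5=0 s3=1 s4=1 s1=1 clk=1 s7=0 s0=1 s9=0 s8=0 s2=0
t5.Δ0 s5=0 s3=1 s4=1 s1=1 clk=1 s7=0 s0=1 s9=0 s8=0 s2=0
t5.Δ1 s5=0 s3=1 s4=1 s1=1 clk=0 s7=0 s0=1 s9=0 s8=0 s2=0
t6.Δ0 s5=0 s3=1 s4=1 s1=1 clk=0 s7=0 s0=1 s9=0 s8=0 s2=0
t6.Δ1 s5=0 s3=1 s4=1 s1=1 clk=1 s7=0 s0=1 s9=0 s8=0 s2=0
t6.Δ2 s5=0 s3=1 s4=0 s1=1 clk=1 s7=0 s0=0 s9=0 s8=0 s2=0
t6.Δ3 s5=1 s3=0 s4=0 s1=0 clk=1 s7=0 s0=0 s9=0 s8=1 s2=0
t6.Δ4 s5=0 s3=1 s4=0 s1=0 clk=1 s7=0 s0=0 s9=0 s8=0 s2=1
t6.Δ5 s5=1 s3=0 s4=0 s1=0 clk=1 s7=0 s0=0 s9=0 s8=0 s2=0
t6.Δ6 s5=0 s3=0 s4=0 s1=0 clk=1 s7=0 s0=0 s9=0 s8=0 s2=1
t6.Δ7 s5=0 s3=0 s4=0 s1=0 clk=1 s7=0 s0=0 s9=0 s8=0 s2=0
t7.Δ0 s5=0 s3=0 s4=0 s1=0 clk=1 s7=0 s0=0 s9=0 s8=0 s2=0
t7.Δ1 s5=0 s3=0 s4=0 s1=0 clk=0 s7=0 s0=0 s9=0 s8=0 s2=0
t8.Δ0 s5=0 s3=0 s4=0 s1=0 clk=0 s7=0 s0=0 s9=0 s8=0 s2=0
t8.Δ1 s5=0 s3=0 s4=0 s1=0 clk=1 s7=0 s0=0 s9=0 s8=0 s2=0
t8.Δ2 s5=0 s3=0 s4=0 s1=0 clk=1 s7=0 s0=1 s9=0 s8=0 s2=0
t8.Δ3 s5=0 s3=1 s4=0 s1=1 clk=1 s7=0 s0=1 s9=0 s8=0 s2=0
t8.Δ4 s5=1 s3=1 s4=0 s1=1 clk=1 s7=0 s0=1 s9=0 s8=1 s2=0
t8.Δ5 s5=1 s3=0 s4=0 s1=1 clk=1 s7=0 s0=1 s9=0 s8=1 s2=1
t8.Δ6 s5=0 s3=0 s4=0 s1=1 clk=1 s7=0 s0=1 s9=0 s8=1 s2=1
t8.Δ7 s5=0 s3=0 s4=0 s1=1 clk=1 s7=0 s0=1 s9=0 s8=1 s2=0

7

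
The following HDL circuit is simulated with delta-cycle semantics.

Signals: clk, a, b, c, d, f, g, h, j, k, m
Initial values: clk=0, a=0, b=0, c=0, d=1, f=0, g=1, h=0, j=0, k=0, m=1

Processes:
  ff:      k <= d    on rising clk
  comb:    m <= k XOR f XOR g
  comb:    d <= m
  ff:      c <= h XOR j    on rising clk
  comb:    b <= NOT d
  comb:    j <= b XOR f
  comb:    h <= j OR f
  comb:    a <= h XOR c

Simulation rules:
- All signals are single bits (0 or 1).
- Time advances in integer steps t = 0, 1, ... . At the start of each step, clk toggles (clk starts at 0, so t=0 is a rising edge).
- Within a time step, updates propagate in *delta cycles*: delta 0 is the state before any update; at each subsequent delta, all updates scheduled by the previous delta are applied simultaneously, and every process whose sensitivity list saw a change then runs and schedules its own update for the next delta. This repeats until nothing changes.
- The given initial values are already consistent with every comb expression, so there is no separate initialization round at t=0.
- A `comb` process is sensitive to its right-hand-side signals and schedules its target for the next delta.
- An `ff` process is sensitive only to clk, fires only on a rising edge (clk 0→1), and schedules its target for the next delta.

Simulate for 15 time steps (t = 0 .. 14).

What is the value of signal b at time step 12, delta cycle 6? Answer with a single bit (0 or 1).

t=0 Δ0: g=1 c=0 a=0 j=0 b=0 d=1 k=0 f=0 clk=0 m=1 h=0
  Δ1: clk:0→1
  Δ2: k:0→1
  Δ3: m:1→0
  Δ4: d:1→0
  Δ5: b:0→1
  Δ6: j:0→1
  Δ7: h:0→1
  Δ8: a:0→1
  (8Δ to stable)
t=1 Δ0: g=1 c=0 a=1 j=1 b=1 d=0 k=1 f=0 clk=1 m=0 h=1
  Δ1: clk:1→0
  (1Δ to stable)
t=2 Δ0: g=1 c=0 a=1 j=1 b=1 d=0 k=1 f=0 clk=0 m=0 h=1
  Δ1: clk:0→1
  Δ2: k:1→0
  Δ3: m:0→1
  Δ4: d:0→1
  Δ5: b:1→0
  Δ6: j:1→0
  Δ7: h:1→0
  Δ8: a:1→0
  (8Δ to stable)
t=3 Δ0: g=1 c=0 a=0 j=0 b=0 d=1 k=0 f=0 clk=1 m=1 h=0
  Δ1: clk:1→0
  (1Δ to stable)
t=4 Δ0: g=1 c=0 a=0 j=0 b=0 d=1 k=0 f=0 clk=0 m=1 h=0
  Δ1: clk:0→1
  Δ2: k:0→1
  Δ3: m:1→0
  Δ4: d:1→0
  Δ5: b:0→1
  Δ6: j:0→1
  Δ7: h:0→1
  Δ8: a:0→1
  (8Δ to stable)
t=5 Δ0: g=1 c=0 a=1 j=1 b=1 d=0 k=1 f=0 clk=1 m=0 h=1
  Δ1: clk:1→0
  (1Δ to stable)
t=6 Δ0: g=1 c=0 a=1 j=1 b=1 d=0 k=1 f=0 clk=0 m=0 h=1
  Δ1: clk:0→1
  Δ2: k:1→0
  Δ3: m:0→1
  Δ4: d:0→1
  Δ5: b:1→0
  Δ6: j:1→0
  Δ7: h:1→0
  Δ8: a:1→0
  (8Δ to stable)
t=7 Δ0: g=1 c=0 a=0 j=0 b=0 d=1 k=0 f=0 clk=1 m=1 h=0
  Δ1: clk:1→0
  (1Δ to stable)
t=8 Δ0: g=1 c=0 a=0 j=0 b=0 d=1 k=0 f=0 clk=0 m=1 h=0
  Δ1: clk:0→1
  Δ2: k:0→1
  Δ3: m:1→0
  Δ4: d:1→0
  Δ5: b:0→1
  Δ6: j:0→1
  Δ7: h:0→1
  Δ8: a:0→1
  (8Δ to stable)
t=9 Δ0: g=1 c=0 a=1 j=1 b=1 d=0 k=1 f=0 clk=1 m=0 h=1
  Δ1: clk:1→0
  (1Δ to stable)
t=10 Δ0: g=1 c=0 a=1 j=1 b=1 d=0 k=1 f=0 clk=0 m=0 h=1
  Δ1: clk:0→1
  Δ2: k:1→0
  Δ3: m:0→1
  Δ4: d:0→1
  Δ5: b:1→0
  Δ6: j:1→0
  Δ7: h:1→0
  Δ8: a:1→0
  (8Δ to stable)
t=11 Δ0: g=1 c=0 a=0 j=0 b=0 d=1 k=0 f=0 clk=1 m=1 h=0
  Δ1: clk:1→0
  (1Δ to stable)
t=12 Δ0: g=1 c=0 a=0 j=0 b=0 d=1 k=0 f=0 clk=0 m=1 h=0
  Δ1: clk:0→1
  Δ2: k:0→1
  Δ3: m:1→0
  Δ4: d:1→0
  Δ5: b:0→1
  Δ6: j:0→1
  Δ7: h:0→1
  Δ8: a:0→1
  (8Δ to stable)
t=13 Δ0: g=1 c=0 a=1 j=1 b=1 d=0 k=1 f=0 clk=1 m=0 h=1
  Δ1: clk:1→0
  (1Δ to stable)
t=14 Δ0: g=1 c=0 a=1 j=1 b=1 d=0 k=1 f=0 clk=0 m=0 h=1
  Δ1: clk:0→1
  Δ2: k:1→0
  Δ3: m:0→1
  Δ4: d:0→1
  Δ5: b:1→0
  Δ6: j:1→0
  Δ7: h:1→0
  Δ8: a:1→0
  (8Δ to stable)

1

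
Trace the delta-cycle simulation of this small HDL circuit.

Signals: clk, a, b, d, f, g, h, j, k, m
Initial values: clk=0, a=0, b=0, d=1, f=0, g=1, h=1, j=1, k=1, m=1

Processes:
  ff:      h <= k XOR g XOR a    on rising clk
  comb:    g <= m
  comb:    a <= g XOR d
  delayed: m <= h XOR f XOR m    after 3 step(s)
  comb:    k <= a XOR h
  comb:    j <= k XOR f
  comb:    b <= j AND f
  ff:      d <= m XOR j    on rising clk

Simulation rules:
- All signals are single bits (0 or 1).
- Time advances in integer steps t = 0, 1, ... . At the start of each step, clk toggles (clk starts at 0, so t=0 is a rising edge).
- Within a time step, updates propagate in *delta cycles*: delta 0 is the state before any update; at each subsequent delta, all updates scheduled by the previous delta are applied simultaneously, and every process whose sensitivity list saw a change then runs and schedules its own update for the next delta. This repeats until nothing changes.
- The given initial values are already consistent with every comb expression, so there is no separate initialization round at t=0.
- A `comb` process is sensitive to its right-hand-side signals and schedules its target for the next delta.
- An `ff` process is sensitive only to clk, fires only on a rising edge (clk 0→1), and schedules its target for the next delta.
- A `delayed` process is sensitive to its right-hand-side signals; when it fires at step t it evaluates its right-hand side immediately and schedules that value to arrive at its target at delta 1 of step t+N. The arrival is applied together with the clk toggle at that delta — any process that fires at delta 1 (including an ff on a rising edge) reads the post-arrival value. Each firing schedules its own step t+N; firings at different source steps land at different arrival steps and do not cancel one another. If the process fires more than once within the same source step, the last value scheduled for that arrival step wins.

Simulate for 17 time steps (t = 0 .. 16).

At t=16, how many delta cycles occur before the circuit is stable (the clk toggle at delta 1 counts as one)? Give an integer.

[bits: k,clk,a,b,d,m,j,h,f,g]
t=0: Δ0=1000111101 Δ1=1100111101 Δ2=1100011001 Δ3=0110011001 Δ4=1110010001 Δ5=1110011001 | 5Δ
t=1: Δ0=1110011001 Δ1=1010011001 | 1Δ
t=2: Δ0=1010011001 Δ1=1110011001 Δ2=1110011101 Δ3=0110011101 Δ4=0110010101 | 4Δ
t=3: Δ0=0110010101 Δ1=0010010101 | 1Δ
t=4: Δ0=0010010101 Δ1=0110010101 Δ2=0110110001 Δ3=1100110001 Δ4=0100111001 Δ5=0100110001 | 5Δ
t=5: Δ0=0100110001 Δ1=0000100001 Δ2=0000100000 Δ3=0010100000 Δ4=1010100000 Δ5=1010101000 | 5Δ
t=6: Δ0=1010101000 Δ1=1110101000 | 1Δ
t=7: Δ0=1110101000 Δ1=1010111000 Δ2=1010111001 Δ3=1000111001 Δ4=0000111001 Δ5=0000110001 | 5Δ
t=8: Δ0=0000110001 Δ1=0100100001 Δ2=0100000100 Δ3=1100000100 Δ4=1100001100 | 4Δ
t=9: Δ0=1100001100 Δ1=1000001100 | 1Δ
t=10: Δ0=1000001100 Δ1=1100011100 Δ2=1100011101 Δ3=1110011101 Δ4=0110011101 Δ5=0110010101 | 5Δ
t=11: Δ0=0110010101 Δ1=0010010101 | 1Δ
t=12: Δ0=0010010101 Δ1=0110010101 Δ2=0110110001 Δ3=1100110001 Δ4=0100111001 Δ5=0100110001 | 5Δ
t=13: Δ0=0100110001 Δ1=0000100001 Δ2=0000100000 Δ3=0010100000 Δ4=1010100000 Δ5=1010101000 | 5Δ
t=14: Δ0=1010101000 Δ1=1110101000 | 1Δ
t=15: Δ0=1110101000 Δ1=1010111000 Δ2=1010111001 Δ3=1000111001 Δ4=0000111001 Δ5=0000110001 | 5Δ
t=16: Δ0=0000110001 Δ1=0100100001 Δ2=0100000100 Δ3=1100000100 Δ4=1100001100 | 4Δ

4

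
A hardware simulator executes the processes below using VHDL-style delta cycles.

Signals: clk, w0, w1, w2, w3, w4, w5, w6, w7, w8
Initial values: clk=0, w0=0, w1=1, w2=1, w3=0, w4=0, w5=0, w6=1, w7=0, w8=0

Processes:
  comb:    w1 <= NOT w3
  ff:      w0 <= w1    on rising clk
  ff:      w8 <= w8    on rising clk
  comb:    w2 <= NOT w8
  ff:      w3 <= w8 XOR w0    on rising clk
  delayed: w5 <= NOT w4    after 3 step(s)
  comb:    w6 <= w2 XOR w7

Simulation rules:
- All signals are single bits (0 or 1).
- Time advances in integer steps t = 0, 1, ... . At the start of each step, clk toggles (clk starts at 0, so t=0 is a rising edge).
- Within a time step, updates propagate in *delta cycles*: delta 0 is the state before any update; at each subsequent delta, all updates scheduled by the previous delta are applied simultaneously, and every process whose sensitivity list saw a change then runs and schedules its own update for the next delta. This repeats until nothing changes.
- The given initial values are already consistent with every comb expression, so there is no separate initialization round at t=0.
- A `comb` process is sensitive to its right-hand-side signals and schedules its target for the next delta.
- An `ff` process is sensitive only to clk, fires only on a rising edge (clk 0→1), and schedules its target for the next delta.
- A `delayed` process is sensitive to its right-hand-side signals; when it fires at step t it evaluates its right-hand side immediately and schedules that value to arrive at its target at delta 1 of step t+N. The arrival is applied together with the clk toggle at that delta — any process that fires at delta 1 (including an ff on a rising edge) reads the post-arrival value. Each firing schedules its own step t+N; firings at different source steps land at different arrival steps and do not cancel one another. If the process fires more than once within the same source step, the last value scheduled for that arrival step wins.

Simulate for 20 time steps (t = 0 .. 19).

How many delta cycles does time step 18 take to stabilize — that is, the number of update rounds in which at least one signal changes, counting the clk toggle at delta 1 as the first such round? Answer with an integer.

3

t=0 Δ0: w2=1 w4=0 w5=0 w1=1 w8=0 w7=0 w3=0 w0=0 clk=0 w6=1
  Δ1: clk:0→1
  Δ2: w0:0→1
  (2Δ to stable)
t=1 Δ0: w2=1 w4=0 w5=0 w1=1 w8=0 w7=0 w3=0 w0=1 clk=1 w6=1
  Δ1: clk:1→0
  (1Δ to stable)
t=2 Δ0: w2=1 w4=0 w5=0 w1=1 w8=0 w7=0 w3=0 w0=1 clk=0 w6=1
  Δ1: clk:0→1
  Δ2: w3:0→1
  Δ3: w1:1→0
  (3Δ to stable)
t=3 Δ0: w2=1 w4=0 w5=0 w1=0 w8=0 w7=0 w3=1 w0=1 clk=1 w6=1
  Δ1: clk:1→0
  (1Δ to stable)
t=4 Δ0: w2=1 w4=0 w5=0 w1=0 w8=0 w7=0 w3=1 w0=1 clk=0 w6=1
  Δ1: clk:0→1
  Δ2: w0:1→0
  (2Δ to stable)
t=5 Δ0: w2=1 w4=0 w5=0 w1=0 w8=0 w7=0 w3=1 w0=0 clk=1 w6=1
  Δ1: clk:1→0
  (1Δ to stable)
t=6 Δ0: w2=1 w4=0 w5=0 w1=0 w8=0 w7=0 w3=1 w0=0 clk=0 w6=1
  Δ1: clk:0→1
  Δ2: w3:1→0
  Δ3: w1:0→1
  (3Δ to stable)
t=7 Δ0: w2=1 w4=0 w5=0 w1=1 w8=0 w7=0 w3=0 w0=0 clk=1 w6=1
  Δ1: clk:1→0
  (1Δ to stable)
t=8 Δ0: w2=1 w4=0 w5=0 w1=1 w8=0 w7=0 w3=0 w0=0 clk=0 w6=1
  Δ1: clk:0→1
  Δ2: w0:0→1
  (2Δ to stable)
t=9 Δ0: w2=1 w4=0 w5=0 w1=1 w8=0 w7=0 w3=0 w0=1 clk=1 w6=1
  Δ1: clk:1→0
  (1Δ to stable)
t=10 Δ0: w2=1 w4=0 w5=0 w1=1 w8=0 w7=0 w3=0 w0=1 clk=0 w6=1
  Δ1: clk:0→1
  Δ2: w3:0→1
  Δ3: w1:1→0
  (3Δ to stable)
t=11 Δ0: w2=1 w4=0 w5=0 w1=0 w8=0 w7=0 w3=1 w0=1 clk=1 w6=1
  Δ1: clk:1→0
  (1Δ to stable)
t=12 Δ0: w2=1 w4=0 w5=0 w1=0 w8=0 w7=0 w3=1 w0=1 clk=0 w6=1
  Δ1: clk:0→1
  Δ2: w0:1→0
  (2Δ to stable)
t=13 Δ0: w2=1 w4=0 w5=0 w1=0 w8=0 w7=0 w3=1 w0=0 clk=1 w6=1
  Δ1: clk:1→0
  (1Δ to stable)
t=14 Δ0: w2=1 w4=0 w5=0 w1=0 w8=0 w7=0 w3=1 w0=0 clk=0 w6=1
  Δ1: clk:0→1
  Δ2: w3:1→0
  Δ3: w1:0→1
  (3Δ to stable)
t=15 Δ0: w2=1 w4=0 w5=0 w1=1 w8=0 w7=0 w3=0 w0=0 clk=1 w6=1
  Δ1: clk:1→0
  (1Δ to stable)
t=16 Δ0: w2=1 w4=0 w5=0 w1=1 w8=0 w7=0 w3=0 w0=0 clk=0 w6=1
  Δ1: clk:0→1
  Δ2: w0:0→1
  (2Δ to stable)
t=17 Δ0: w2=1 w4=0 w5=0 w1=1 w8=0 w7=0 w3=0 w0=1 clk=1 w6=1
  Δ1: clk:1→0
  (1Δ to stable)
t=18 Δ0: w2=1 w4=0 w5=0 w1=1 w8=0 w7=0 w3=0 w0=1 clk=0 w6=1
  Δ1: clk:0→1
  Δ2: w3:0→1
  Δ3: w1:1→0
  (3Δ to stable)
t=19 Δ0: w2=1 w4=0 w5=0 w1=0 w8=0 w7=0 w3=1 w0=1 clk=1 w6=1
  Δ1: clk:1→0
  (1Δ to stable)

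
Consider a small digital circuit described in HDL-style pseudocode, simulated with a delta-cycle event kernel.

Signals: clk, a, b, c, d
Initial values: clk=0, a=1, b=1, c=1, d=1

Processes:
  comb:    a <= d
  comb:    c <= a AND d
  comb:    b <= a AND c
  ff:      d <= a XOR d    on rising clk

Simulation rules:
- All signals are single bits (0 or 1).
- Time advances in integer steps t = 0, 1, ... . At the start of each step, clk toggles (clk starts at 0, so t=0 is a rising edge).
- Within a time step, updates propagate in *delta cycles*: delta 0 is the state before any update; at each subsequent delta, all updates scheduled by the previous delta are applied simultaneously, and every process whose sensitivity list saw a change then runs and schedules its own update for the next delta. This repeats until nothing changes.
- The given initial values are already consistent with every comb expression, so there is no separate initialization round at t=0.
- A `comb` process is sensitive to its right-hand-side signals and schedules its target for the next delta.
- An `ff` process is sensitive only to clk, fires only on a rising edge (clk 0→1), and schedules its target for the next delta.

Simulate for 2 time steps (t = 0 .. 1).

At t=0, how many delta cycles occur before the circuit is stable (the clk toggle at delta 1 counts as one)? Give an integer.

4

t0.Δ0 d=1 b=1 clk=0 c=1 a=1
t0.Δ1 d=1 b=1 clk=1 c=1 a=1
t0.Δ2 d=0 b=1 clk=1 c=1 a=1
t0.Δ3 d=0 b=1 clk=1 c=0 a=0
t0.Δ4 d=0 b=0 clk=1 c=0 a=0
t1.Δ0 d=0 b=0 clk=1 c=0 a=0
t1.Δ1 d=0 b=0 clk=0 c=0 a=0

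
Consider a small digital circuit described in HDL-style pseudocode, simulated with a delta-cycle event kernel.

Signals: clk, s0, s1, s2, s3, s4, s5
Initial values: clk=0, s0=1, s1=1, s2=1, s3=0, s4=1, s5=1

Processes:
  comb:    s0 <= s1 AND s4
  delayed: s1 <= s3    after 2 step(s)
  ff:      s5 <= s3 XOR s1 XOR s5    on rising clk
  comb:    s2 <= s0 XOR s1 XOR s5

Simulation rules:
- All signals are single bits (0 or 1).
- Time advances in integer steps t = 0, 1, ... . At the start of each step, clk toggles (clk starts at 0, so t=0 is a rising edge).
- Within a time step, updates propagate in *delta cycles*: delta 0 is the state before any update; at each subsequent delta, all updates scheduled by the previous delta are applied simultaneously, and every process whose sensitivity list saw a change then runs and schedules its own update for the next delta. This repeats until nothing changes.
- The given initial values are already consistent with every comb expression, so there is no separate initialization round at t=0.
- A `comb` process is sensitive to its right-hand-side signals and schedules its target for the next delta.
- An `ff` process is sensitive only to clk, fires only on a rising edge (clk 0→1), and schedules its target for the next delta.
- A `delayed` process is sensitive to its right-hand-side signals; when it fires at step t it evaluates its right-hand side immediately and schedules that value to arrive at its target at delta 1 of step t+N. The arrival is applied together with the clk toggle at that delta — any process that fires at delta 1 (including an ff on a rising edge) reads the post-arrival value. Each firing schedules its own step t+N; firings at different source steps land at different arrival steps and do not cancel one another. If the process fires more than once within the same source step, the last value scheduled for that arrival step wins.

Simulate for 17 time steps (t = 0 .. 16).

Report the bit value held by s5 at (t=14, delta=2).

1

t0.Δ0 s4=1 s2=1 s0=1 s3=0 clk=0 s1=1 s5=1
t0.Δ1 s4=1 s2=1 s0=1 s3=0 clk=1 s1=1 s5=1
t0.Δ2 s4=1 s2=1 s0=1 s3=0 clk=1 s1=1 s5=0
t0.Δ3 s4=1 s2=0 s0=1 s3=0 clk=1 s1=1 s5=0
t1.Δ0 s4=1 s2=0 s0=1 s3=0 clk=1 s1=1 s5=0
t1.Δ1 s4=1 s2=0 s0=1 s3=0 clk=0 s1=1 s5=0
t2.Δ0 s4=1 s2=0 s0=1 s3=0 clk=0 s1=1 s5=0
t2.Δ1 s4=1 s2=0 s0=1 s3=0 clk=1 s1=1 s5=0
t2.Δ2 s4=1 s2=0 s0=1 s3=0 clk=1 s1=1 s5=1
t2.Δ3 s4=1 s2=1 s0=1 s3=0 clk=1 s1=1 s5=1
t3.Δ0 s4=1 s2=1 s0=1 s3=0 clk=1 s1=1 s5=1
t3.Δ1 s4=1 s2=1 s0=1 s3=0 clk=0 s1=1 s5=1
t4.Δ0 s4=1 s2=1 s0=1 s3=0 clk=0 s1=1 s5=1
t4.Δ1 s4=1 s2=1 s0=1 s3=0 clk=1 s1=1 s5=1
t4.Δ2 s4=1 s2=1 s0=1 s3=0 clk=1 s1=1 s5=0
t4.Δ3 s4=1 s2=0 s0=1 s3=0 clk=1 s1=1 s5=0
t5.Δ0 s4=1 s2=0 s0=1 s3=0 clk=1 s1=1 s5=0
t5.Δ1 s4=1 s2=0 s0=1 s3=0 clk=0 s1=1 s5=0
t6.Δ0 s4=1 s2=0 s0=1 s3=0 clk=0 s1=1 s5=0
t6.Δ1 s4=1 s2=0 s0=1 s3=0 clk=1 s1=1 s5=0
t6.Δ2 s4=1 s2=0 s0=1 s3=0 clk=1 s1=1 s5=1
t6.Δ3 s4=1 s2=1 s0=1 s3=0 clk=1 s1=1 s5=1
t7.Δ0 s4=1 s2=1 s0=1 s3=0 clk=1 s1=1 s5=1
t7.Δ1 s4=1 s2=1 s0=1 s3=0 clk=0 s1=1 s5=1
t8.Δ0 s4=1 s2=1 s0=1 s3=0 clk=0 s1=1 s5=1
t8.Δ1 s4=1 s2=1 s0=1 s3=0 clk=1 s1=1 s5=1
t8.Δ2 s4=1 s2=1 s0=1 s3=0 clk=1 s1=1 s5=0
t8.Δ3 s4=1 s2=0 s0=1 s3=0 clk=1 s1=1 s5=0
t9.Δ0 s4=1 s2=0 s0=1 s3=0 clk=1 s1=1 s5=0
t9.Δ1 s4=1 s2=0 s0=1 s3=0 clk=0 s1=1 s5=0
t10.Δ0 s4=1 s2=0 s0=1 s3=0 clk=0 s1=1 s5=0
t10.Δ1 s4=1 s2=0 s0=1 s3=0 clk=1 s1=1 s5=0
t10.Δ2 s4=1 s2=0 s0=1 s3=0 clk=1 s1=1 s5=1
t10.Δ3 s4=1 s2=1 s0=1 s3=0 clk=1 s1=1 s5=1
t11.Δ0 s4=1 s2=1 s0=1 s3=0 clk=1 s1=1 s5=1
t11.Δ1 s4=1 s2=1 s0=1 s3=0 clk=0 s1=1 s5=1
t12.Δ0 s4=1 s2=1 s0=1 s3=0 clk=0 s1=1 s5=1
t12.Δ1 s4=1 s2=1 s0=1 s3=0 clk=1 s1=1 s5=1
t12.Δ2 s4=1 s2=1 s0=1 s3=0 clk=1 s1=1 s5=0
t12.Δ3 s4=1 s2=0 s0=1 s3=0 clk=1 s1=1 s5=0
t13.Δ0 s4=1 s2=0 s0=1 s3=0 clk=1 s1=1 s5=0
t13.Δ1 s4=1 s2=0 s0=1 s3=0 clk=0 s1=1 s5=0
t14.Δ0 s4=1 s2=0 s0=1 s3=0 clk=0 s1=1 s5=0
t14.Δ1 s4=1 s2=0 s0=1 s3=0 clk=1 s1=1 s5=0
t14.Δ2 s4=1 s2=0 s0=1 s3=0 clk=1 s1=1 s5=1
t14.Δ3 s4=1 s2=1 s0=1 s3=0 clk=1 s1=1 s5=1
t15.Δ0 s4=1 s2=1 s0=1 s3=0 clk=1 s1=1 s5=1
t15.Δ1 s4=1 s2=1 s0=1 s3=0 clk=0 s1=1 s5=1
t16.Δ0 s4=1 s2=1 s0=1 s3=0 clk=0 s1=1 s5=1
t16.Δ1 s4=1 s2=1 s0=1 s3=0 clk=1 s1=1 s5=1
t16.Δ2 s4=1 s2=1 s0=1 s3=0 clk=1 s1=1 s5=0
t16.Δ3 s4=1 s2=0 s0=1 s3=0 clk=1 s1=1 s5=0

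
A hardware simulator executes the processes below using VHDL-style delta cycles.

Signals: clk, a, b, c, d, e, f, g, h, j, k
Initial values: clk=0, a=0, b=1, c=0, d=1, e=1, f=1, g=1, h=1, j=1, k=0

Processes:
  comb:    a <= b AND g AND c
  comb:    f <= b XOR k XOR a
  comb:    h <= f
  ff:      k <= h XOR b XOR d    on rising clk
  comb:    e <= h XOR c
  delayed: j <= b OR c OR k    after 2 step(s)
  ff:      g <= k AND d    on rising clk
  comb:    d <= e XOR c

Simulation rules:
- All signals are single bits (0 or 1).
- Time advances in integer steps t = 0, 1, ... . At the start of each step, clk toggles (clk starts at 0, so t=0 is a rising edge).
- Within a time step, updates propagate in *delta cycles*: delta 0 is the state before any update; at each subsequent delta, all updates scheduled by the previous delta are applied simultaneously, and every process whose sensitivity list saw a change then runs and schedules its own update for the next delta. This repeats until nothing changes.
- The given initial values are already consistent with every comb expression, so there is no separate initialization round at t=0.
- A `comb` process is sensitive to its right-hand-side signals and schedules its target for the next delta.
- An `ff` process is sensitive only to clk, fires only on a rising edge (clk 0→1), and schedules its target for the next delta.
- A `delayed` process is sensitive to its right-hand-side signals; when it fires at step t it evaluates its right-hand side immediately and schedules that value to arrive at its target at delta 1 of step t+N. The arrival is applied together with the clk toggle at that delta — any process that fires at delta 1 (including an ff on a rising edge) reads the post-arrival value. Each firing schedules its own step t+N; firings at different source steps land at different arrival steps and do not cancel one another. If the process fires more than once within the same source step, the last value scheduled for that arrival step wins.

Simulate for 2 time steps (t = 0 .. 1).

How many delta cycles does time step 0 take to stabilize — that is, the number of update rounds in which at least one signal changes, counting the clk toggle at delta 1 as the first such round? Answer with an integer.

6

t=0 Δ0: k=0 d=1 h=1 clk=0 j=1 c=0 a=0 e=1 f=1 b=1 g=1
  Δ1: clk:0→1
  Δ2: k:0→1, g:1→0
  Δ3: f:1→0
  Δ4: h:1→0
  Δ5: e:1→0
  Δ6: d:1→0
  (6Δ to stable)
t=1 Δ0: k=1 d=0 h=0 clk=1 j=1 c=0 a=0 e=0 f=0 b=1 g=0
  Δ1: clk:1→0
  (1Δ to stable)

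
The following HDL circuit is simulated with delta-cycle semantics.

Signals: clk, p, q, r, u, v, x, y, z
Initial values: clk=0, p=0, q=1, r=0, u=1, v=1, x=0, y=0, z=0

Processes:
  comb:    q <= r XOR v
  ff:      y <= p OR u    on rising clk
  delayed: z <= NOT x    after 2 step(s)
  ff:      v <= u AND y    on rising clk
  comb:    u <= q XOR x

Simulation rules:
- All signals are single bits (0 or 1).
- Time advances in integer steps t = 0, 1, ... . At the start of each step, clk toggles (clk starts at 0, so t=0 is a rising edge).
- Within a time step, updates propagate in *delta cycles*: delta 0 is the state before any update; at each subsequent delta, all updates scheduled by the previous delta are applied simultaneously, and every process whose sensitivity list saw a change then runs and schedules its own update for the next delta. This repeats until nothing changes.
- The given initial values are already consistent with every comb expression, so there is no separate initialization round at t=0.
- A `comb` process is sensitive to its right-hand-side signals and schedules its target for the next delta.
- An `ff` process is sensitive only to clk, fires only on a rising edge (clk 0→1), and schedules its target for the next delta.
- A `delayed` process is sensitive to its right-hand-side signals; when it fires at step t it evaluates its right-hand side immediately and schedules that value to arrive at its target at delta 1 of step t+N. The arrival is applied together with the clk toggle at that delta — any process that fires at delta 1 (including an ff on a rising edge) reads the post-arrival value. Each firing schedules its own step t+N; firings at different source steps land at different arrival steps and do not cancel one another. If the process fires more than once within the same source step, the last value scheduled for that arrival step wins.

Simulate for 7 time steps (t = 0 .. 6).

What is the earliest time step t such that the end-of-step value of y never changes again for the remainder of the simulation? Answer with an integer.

2

t0.Δ0 x=0 q=1 z=0 y=0 p=0 u=1 clk=0 v=1 r=0
t0.Δ1 x=0 q=1 z=0 y=0 p=0 u=1 clk=1 v=1 r=0
t0.Δ2 x=0 q=1 z=0 y=1 p=0 u=1 clk=1 v=0 r=0
t0.Δ3 x=0 q=0 z=0 y=1 p=0 u=1 clk=1 v=0 r=0
t0.Δ4 x=0 q=0 z=0 y=1 p=0 u=0 clk=1 v=0 r=0
t1.Δ0 x=0 q=0 z=0 y=1 p=0 u=0 clk=1 v=0 r=0
t1.Δ1 x=0 q=0 z=0 y=1 p=0 u=0 clk=0 v=0 r=0
t2.Δ0 x=0 q=0 z=0 y=1 p=0 u=0 clk=0 v=0 r=0
t2.Δ1 x=0 q=0 z=0 y=1 p=0 u=0 clk=1 v=0 r=0
t2.Δ2 x=0 q=0 z=0 y=0 p=0 u=0 clk=1 v=0 r=0
t3.Δ0 x=0 q=0 z=0 y=0 p=0 u=0 clk=1 v=0 r=0
t3.Δ1 x=0 q=0 z=0 y=0 p=0 u=0 clk=0 v=0 r=0
t4.Δ0 x=0 q=0 z=0 y=0 p=0 u=0 clk=0 v=0 r=0
t4.Δ1 x=0 q=0 z=0 y=0 p=0 u=0 clk=1 v=0 r=0
t5.Δ0 x=0 q=0 z=0 y=0 p=0 u=0 clk=1 v=0 r=0
t5.Δ1 x=0 q=0 z=0 y=0 p=0 u=0 clk=0 v=0 r=0
t6.Δ0 x=0 q=0 z=0 y=0 p=0 u=0 clk=0 v=0 r=0
t6.Δ1 x=0 q=0 z=0 y=0 p=0 u=0 clk=1 v=0 r=0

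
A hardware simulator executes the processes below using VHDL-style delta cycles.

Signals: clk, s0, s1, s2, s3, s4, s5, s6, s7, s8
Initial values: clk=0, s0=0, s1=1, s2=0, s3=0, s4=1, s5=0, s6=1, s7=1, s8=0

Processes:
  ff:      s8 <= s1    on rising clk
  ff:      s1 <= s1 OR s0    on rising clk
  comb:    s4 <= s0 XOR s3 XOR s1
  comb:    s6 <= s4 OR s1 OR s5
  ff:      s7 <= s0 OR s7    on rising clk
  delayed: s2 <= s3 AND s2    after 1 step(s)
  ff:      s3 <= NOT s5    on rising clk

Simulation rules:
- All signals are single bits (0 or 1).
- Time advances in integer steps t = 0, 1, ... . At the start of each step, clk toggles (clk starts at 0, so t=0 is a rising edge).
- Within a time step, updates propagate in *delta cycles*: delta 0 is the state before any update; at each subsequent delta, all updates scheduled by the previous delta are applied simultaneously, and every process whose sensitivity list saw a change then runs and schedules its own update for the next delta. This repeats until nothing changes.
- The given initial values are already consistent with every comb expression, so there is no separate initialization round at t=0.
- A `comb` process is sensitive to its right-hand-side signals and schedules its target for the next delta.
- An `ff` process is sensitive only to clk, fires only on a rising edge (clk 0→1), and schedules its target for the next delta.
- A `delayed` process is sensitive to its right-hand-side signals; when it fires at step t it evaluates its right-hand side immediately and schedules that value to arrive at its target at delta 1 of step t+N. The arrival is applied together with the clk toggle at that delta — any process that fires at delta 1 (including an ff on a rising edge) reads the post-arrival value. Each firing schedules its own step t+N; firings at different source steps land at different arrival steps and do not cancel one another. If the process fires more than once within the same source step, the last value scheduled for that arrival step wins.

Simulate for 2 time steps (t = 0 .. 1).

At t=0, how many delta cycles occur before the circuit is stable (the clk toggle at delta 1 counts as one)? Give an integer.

t=0 Δ0: s6=1 s5=0 s2=0 s8=0 s0=0 clk=0 s3=0 s7=1 s1=1 s4=1
  Δ1: clk:0→1
  Δ2: s8:0→1, s3:0→1
  Δ3: s4:1→0
  (3Δ to stable)
t=1 Δ0: s6=1 s5=0 s2=0 s8=1 s0=0 clk=1 s3=1 s7=1 s1=1 s4=0
  Δ1: clk:1→0
  (1Δ to stable)

3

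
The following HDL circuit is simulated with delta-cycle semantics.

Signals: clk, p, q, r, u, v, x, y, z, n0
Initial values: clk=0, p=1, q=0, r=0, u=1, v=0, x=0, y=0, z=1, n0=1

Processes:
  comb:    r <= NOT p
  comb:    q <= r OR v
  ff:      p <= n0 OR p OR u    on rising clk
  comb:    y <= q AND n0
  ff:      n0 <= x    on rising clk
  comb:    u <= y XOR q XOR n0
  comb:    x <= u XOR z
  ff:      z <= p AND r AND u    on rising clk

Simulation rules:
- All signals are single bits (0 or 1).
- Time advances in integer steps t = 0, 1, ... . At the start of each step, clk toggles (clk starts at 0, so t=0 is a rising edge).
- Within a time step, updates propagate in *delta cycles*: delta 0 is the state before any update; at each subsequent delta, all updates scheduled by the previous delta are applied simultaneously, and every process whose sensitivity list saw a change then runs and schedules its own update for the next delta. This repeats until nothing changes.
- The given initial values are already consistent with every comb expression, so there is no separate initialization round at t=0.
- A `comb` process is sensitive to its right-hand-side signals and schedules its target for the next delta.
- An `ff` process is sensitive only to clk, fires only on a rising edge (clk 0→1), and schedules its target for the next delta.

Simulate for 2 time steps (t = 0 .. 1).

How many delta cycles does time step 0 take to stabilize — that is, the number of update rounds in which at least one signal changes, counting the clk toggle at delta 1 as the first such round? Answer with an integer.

[bits: v,r,z,n0,q,y,u,clk,p,x]
t=0: Δ0=0011001010 Δ1=0011001110 Δ2=0000001110 Δ3=0000000111 Δ4=0000000110 | 4Δ
t=1: Δ0=0000000110 Δ1=0000000010 | 1Δ

4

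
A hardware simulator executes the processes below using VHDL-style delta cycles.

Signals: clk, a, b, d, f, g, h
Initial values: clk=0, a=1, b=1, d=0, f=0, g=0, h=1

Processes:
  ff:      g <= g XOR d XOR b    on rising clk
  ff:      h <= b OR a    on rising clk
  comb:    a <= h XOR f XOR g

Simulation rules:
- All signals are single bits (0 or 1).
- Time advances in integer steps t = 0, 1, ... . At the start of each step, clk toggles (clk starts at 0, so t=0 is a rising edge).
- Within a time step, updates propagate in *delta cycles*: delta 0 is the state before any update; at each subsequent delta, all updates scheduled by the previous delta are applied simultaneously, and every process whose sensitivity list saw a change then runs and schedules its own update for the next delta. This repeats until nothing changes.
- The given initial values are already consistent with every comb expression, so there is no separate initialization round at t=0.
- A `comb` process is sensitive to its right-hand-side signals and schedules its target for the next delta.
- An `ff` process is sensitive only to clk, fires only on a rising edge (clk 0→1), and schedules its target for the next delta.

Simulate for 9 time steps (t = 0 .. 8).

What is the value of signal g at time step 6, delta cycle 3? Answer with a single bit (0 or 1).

0

[bits: b,g,clk,h,a,f,d]
t=0: Δ0=1001100 Δ1=1011100 Δ2=1111100 Δ3=1111000 | 3Δ
t=1: Δ0=1111000 Δ1=1101000 | 1Δ
t=2: Δ0=1101000 Δ1=1111000 Δ2=1011000 Δ3=1011100 | 3Δ
t=3: Δ0=1011100 Δ1=1001100 | 1Δ
t=4: Δ0=1001100 Δ1=1011100 Δ2=1111100 Δ3=1111000 | 3Δ
t=5: Δ0=1111000 Δ1=1101000 | 1Δ
t=6: Δ0=1101000 Δ1=1111000 Δ2=1011000 Δ3=1011100 | 3Δ
t=7: Δ0=1011100 Δ1=1001100 | 1Δ
t=8: Δ0=1001100 Δ1=1011100 Δ2=1111100 Δ3=1111000 | 3Δ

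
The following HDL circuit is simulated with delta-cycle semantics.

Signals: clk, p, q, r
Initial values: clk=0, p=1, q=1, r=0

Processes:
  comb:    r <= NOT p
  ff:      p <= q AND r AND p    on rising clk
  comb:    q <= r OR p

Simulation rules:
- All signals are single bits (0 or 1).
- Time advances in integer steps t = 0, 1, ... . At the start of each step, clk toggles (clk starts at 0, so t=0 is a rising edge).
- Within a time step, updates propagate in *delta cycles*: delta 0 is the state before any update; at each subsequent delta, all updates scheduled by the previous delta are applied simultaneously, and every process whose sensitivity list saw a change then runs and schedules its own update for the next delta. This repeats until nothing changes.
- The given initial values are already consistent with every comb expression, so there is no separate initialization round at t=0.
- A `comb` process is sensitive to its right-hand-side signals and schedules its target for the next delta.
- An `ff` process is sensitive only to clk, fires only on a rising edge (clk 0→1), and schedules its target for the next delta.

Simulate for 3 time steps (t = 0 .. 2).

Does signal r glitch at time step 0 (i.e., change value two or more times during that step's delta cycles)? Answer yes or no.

[bits: q,r,clk,p]
t=0: Δ0=1001 Δ1=1011 Δ2=1010 Δ3=0110 Δ4=1110 | 4Δ
t=1: Δ0=1110 Δ1=1100 | 1Δ
t=2: Δ0=1100 Δ1=1110 | 1Δ

no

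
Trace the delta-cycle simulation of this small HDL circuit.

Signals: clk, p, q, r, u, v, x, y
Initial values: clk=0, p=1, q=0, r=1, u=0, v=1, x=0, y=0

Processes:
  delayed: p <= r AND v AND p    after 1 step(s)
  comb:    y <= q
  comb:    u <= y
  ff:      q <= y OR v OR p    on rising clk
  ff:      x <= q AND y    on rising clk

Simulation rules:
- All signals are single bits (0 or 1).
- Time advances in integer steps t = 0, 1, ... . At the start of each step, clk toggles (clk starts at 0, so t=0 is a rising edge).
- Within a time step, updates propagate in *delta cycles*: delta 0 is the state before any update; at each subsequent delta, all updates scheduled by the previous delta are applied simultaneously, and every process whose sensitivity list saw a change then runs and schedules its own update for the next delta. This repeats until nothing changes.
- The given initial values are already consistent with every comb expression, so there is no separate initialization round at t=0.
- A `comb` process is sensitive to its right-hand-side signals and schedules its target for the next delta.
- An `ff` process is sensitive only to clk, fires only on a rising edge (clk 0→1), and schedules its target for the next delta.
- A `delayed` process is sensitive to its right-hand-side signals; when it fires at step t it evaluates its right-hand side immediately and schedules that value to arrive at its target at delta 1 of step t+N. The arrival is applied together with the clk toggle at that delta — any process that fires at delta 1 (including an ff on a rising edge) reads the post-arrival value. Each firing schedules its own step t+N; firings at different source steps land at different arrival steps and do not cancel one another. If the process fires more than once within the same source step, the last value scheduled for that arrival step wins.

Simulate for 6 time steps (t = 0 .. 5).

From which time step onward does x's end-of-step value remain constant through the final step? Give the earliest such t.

t0.Δ0 q=0 x=0 p=1 r=1 clk=0 v=1 u=0 y=0
t0.Δ1 q=0 x=0 p=1 r=1 clk=1 v=1 u=0 y=0
t0.Δ2 q=1 x=0 p=1 r=1 clk=1 v=1 u=0 y=0
t0.Δ3 q=1 x=0 p=1 r=1 clk=1 v=1 u=0 y=1
t0.Δ4 q=1 x=0 p=1 r=1 clk=1 v=1 u=1 y=1
t1.Δ0 q=1 x=0 p=1 r=1 clk=1 v=1 u=1 y=1
t1.Δ1 q=1 x=0 p=1 r=1 clk=0 v=1 u=1 y=1
t2.Δ0 q=1 x=0 p=1 r=1 clk=0 v=1 u=1 y=1
t2.Δ1 q=1 x=0 p=1 r=1 clk=1 v=1 u=1 y=1
t2.Δ2 q=1 x=1 p=1 r=1 clk=1 v=1 u=1 y=1
t3.Δ0 q=1 x=1 p=1 r=1 clk=1 v=1 u=1 y=1
t3.Δ1 q=1 x=1 p=1 r=1 clk=0 v=1 u=1 y=1
t4.Δ0 q=1 x=1 p=1 r=1 clk=0 v=1 u=1 y=1
t4.Δ1 q=1 x=1 p=1 r=1 clk=1 v=1 u=1 y=1
t5.Δ0 q=1 x=1 p=1 r=1 clk=1 v=1 u=1 y=1
t5.Δ1 q=1 x=1 p=1 r=1 clk=0 v=1 u=1 y=1

2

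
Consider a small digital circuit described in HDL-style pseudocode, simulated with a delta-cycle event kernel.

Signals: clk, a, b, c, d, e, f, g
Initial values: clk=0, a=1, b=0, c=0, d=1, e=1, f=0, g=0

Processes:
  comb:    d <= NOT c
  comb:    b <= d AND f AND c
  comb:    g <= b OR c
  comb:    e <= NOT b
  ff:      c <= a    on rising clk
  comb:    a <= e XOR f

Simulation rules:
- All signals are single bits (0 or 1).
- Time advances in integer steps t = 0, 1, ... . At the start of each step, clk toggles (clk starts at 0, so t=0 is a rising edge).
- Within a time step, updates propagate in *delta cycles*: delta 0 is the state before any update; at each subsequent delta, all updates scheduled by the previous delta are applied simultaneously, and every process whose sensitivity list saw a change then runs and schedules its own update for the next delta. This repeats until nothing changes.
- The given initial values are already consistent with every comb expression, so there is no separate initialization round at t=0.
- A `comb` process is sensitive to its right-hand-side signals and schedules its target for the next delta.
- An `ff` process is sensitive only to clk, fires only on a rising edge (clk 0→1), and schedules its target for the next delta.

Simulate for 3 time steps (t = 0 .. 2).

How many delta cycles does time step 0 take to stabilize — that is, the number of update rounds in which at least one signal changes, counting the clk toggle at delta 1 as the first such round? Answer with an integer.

t0.Δ0 g=0 d=1 b=0 clk=0 c=0 a=1 e=1 f=0
t0.Δ1 g=0 d=1 b=0 clk=1 c=0 a=1 e=1 f=0
t0.Δ2 g=0 d=1 b=0 clk=1 c=1 a=1 e=1 f=0
t0.Δ3 g=1 d=0 b=0 clk=1 c=1 a=1 e=1 f=0
t1.Δ0 g=1 d=0 b=0 clk=1 c=1 a=1 e=1 f=0
t1.Δ1 g=1 d=0 b=0 clk=0 c=1 a=1 e=1 f=0
t2.Δ0 g=1 d=0 b=0 clk=0 c=1 a=1 e=1 f=0
t2.Δ1 g=1 d=0 b=0 clk=1 c=1 a=1 e=1 f=0

3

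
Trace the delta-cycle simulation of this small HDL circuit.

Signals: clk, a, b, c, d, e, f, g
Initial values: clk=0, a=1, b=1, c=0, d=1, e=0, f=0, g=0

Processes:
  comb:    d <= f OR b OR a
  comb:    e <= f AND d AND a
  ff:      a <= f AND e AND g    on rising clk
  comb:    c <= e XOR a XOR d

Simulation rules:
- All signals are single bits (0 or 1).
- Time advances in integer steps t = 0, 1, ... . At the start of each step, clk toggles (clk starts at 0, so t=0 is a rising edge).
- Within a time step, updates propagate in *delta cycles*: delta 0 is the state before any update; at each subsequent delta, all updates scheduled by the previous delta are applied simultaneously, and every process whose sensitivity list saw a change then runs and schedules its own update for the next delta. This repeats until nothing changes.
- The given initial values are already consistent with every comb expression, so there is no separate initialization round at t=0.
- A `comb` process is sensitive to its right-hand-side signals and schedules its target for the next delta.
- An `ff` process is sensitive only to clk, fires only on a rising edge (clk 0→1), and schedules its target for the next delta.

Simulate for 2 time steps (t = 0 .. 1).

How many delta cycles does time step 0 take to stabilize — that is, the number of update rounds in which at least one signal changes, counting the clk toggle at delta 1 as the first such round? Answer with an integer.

t0.Δ0 clk=0 a=1 b=1 c=0 d=1 e=0 g=0 f=0
t0.Δ1 clk=1 a=1 b=1 c=0 d=1 e=0 g=0 f=0
t0.Δ2 clk=1 a=0 b=1 c=0 d=1 e=0 g=0 f=0
t0.Δ3 clk=1 a=0 b=1 c=1 d=1 e=0 g=0 f=0
t1.Δ0 clk=1 a=0 b=1 c=1 d=1 e=0 g=0 f=0
t1.Δ1 clk=0 a=0 b=1 c=1 d=1 e=0 g=0 f=0

3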